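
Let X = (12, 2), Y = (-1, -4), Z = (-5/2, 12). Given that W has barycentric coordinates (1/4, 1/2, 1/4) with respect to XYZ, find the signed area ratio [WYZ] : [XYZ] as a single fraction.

The signed ratio [WYZ]/[XYZ] equals the barycentric coordinate of W at vertex X, which is 1/4.

1/4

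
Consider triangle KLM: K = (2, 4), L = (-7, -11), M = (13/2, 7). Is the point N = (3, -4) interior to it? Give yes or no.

no

Barycentric coordinates of N: (-19/9, 26/27, 58/27).
The three coordinates are negative, positive, positive; a point is interior exactly when all three are positive.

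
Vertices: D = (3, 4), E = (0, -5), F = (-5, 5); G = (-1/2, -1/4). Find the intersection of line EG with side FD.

Barycentric coordinates of G with respect to DEF: (1/4, 1/2, 1/4).
On side FD the E-coordinate is zero; dropping G's E-weight 1/2 and renormalizing the remaining 1/4 : 1/4 gives weights 1/2, 1/2 on F, D.
H = (1/2)·(-5, 5) + (1/2)·(3, 4) = (-1, 9/2).

(-1, 9/2)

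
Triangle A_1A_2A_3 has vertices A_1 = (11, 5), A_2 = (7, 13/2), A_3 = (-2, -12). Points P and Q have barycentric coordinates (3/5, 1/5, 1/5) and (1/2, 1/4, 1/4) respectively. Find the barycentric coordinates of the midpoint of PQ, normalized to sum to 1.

(11/20, 9/40, 9/40)

Since both coordinate triples sum to 1, the midpoint's barycentrics are the componentwise average.
(3/5+1/2)/2 = 11/20; similarly 9/40 and 9/40.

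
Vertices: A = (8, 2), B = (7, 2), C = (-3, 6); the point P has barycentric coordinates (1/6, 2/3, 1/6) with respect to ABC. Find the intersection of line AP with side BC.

(5, 14/5)

Line AP meets BC where the A-coordinate vanishes; zeroing P's A-weight and renormalizing leaves B, C-weights 2/3 : 1/6 → (4/5, 1/5).
So Q = (4/5)·B + (1/5)·C = (5, 14/5).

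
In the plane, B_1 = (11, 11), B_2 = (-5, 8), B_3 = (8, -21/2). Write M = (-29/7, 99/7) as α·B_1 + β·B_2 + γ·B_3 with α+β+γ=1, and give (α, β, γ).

Signed area of the reference triangle: [B_1B_2B_3] = ½·(11·(8−(-21/2)) + (-5)·(-21/2−11) + 8·(11−8)) = ½·(407/2 + 215/2 + 24) = 335/2.
[MB_2B_3] = ½·((-29/7)·(8−(-21/2)) + (-5)·(-21/2−(99/7)) + 8·(99/7−8)) = ½·(-1073/14 + 1725/14 + 344/7) = 335/7, so the B_1-coordinate is (335/7)/(335/2) = 2/7.
[B_1MB_3] = ½·(11·(99/7−(-21/2)) + (-29/7)·(-21/2−11) + 8·(11−(99/7))) = ½·(3795/14 + 1247/14 − 176/7) = 335/2, so the B_2-coordinate is 1.
[B_1B_2M] = ½·(11·(8−(99/7)) + (-5)·(99/7−11) + (-29/7)·(11−8)) = ½·(-473/7 − 110/7 − 87/7) = -335/7, so the B_3-coordinate is -2/7.

(2/7, 1, -2/7)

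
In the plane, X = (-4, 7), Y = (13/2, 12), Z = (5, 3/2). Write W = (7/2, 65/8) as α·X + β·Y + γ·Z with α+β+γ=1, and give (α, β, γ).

(1/4, 1/2, 1/4)

Signed area of the reference triangle: [XYZ] = ½·((-4)·(12−(3/2)) + (13/2)·(3/2−7) + 5·(7−12)) = ½·(-42 − 143/4 − 25) = -411/8.
[WYZ] = ½·((7/2)·(12−(3/2)) + (13/2)·(3/2−(65/8)) + 5·(65/8−12)) = ½·(147/4 − 689/16 − 155/8) = -411/32, so the X-coordinate is (-411/32)/(-411/8) = 1/4.
[XWZ] = ½·((-4)·(65/8−(3/2)) + (7/2)·(3/2−7) + 5·(7−(65/8))) = ½·(-53/2 − 77/4 − 45/8) = -411/16, so the Y-coordinate is 1/2.
[XYW] = ½·((-4)·(12−(65/8)) + (13/2)·(65/8−7) + (7/2)·(7−12)) = ½·(-31/2 + 117/16 − 35/2) = -411/32, so the Z-coordinate is 1/4.
Check: 1/4 + 1/2 + 1/4 = 1.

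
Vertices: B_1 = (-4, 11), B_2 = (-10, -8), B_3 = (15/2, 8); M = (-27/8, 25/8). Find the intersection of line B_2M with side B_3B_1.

(3/5, 49/5)

Barycentric coordinates of M with respect to B_1B_2B_3: (3/8, 3/8, 1/4).
On side B_3B_1 the B_2-coordinate is zero; dropping M's B_2-weight 3/8 and renormalizing the remaining 1/4 : 3/8 gives weights 2/5, 3/5 on B_3, B_1.
N = (2/5)·(15/2, 8) + (3/5)·(-4, 11) = (3/5, 49/5).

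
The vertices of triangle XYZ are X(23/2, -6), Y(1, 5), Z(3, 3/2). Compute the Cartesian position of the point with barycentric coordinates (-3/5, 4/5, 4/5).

(-37/10, 44/5)

W = (-3/5)·X + (4/5)·Y + (4/5)·Z.
x-coordinate: (-3/5)·(23/2) + (4/5)·1 + (4/5)·3 = -37/10.
y-coordinate: (-3/5)·(-6) + (4/5)·5 + (4/5)·(3/2) = 44/5.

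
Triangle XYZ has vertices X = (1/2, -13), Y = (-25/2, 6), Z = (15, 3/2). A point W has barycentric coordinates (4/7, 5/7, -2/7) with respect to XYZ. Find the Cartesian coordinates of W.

(-181/14, -25/7)

W = (4/7)·X + (5/7)·Y + (-2/7)·Z.
x-coordinate: (4/7)·(1/2) + (5/7)·(-25/2) + (-2/7)·15 = -181/14.
y-coordinate: (4/7)·(-13) + (5/7)·6 + (-2/7)·(3/2) = -25/7.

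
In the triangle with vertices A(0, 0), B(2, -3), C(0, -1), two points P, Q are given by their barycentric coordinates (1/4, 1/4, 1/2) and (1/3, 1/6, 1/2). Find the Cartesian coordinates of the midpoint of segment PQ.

Barycentric coordinates of the midpoint are the average: (7/24, 5/24, 1/2).
Converting: (7/24)·A + (5/24)·B + (1/2)·C = (5/12, -9/8).

(5/12, -9/8)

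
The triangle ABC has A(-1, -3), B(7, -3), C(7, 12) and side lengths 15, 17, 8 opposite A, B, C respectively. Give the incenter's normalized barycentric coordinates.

The incenter has barycentric coordinates proportional to the opposite side lengths: (15 : 17 : 8).
Normalizing by 15+17+8 = 40 gives (3/8, 17/40, 1/5).

(3/8, 17/40, 1/5)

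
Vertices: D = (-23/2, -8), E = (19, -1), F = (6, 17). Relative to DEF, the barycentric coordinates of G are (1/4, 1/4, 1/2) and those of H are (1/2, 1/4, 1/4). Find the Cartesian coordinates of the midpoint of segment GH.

(43/16, 25/8)

Barycentric coordinates of the midpoint are the average: (3/8, 1/4, 3/8).
Converting: (3/8)·D + (1/4)·E + (3/8)·F = (43/16, 25/8).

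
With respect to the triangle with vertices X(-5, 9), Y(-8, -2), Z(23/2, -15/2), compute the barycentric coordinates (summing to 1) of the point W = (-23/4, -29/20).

Signed area of the reference triangle: [XYZ] = ½·((-5)·(-2−(-15/2)) + (-8)·(-15/2−9) + (23/2)·(9−(-2))) = ½·(-55/2 + 132 + 253/2) = 231/2.
[WYZ] = ½·((-23/4)·(-2−(-15/2)) + (-8)·(-15/2−(-29/20)) + (23/2)·(-29/20−(-2))) = ½·(-253/8 + 242/5 + 253/40) = 231/20, so the X-coordinate is (231/20)/(231/2) = 1/10.
[XWZ] = ½·((-5)·(-29/20−(-15/2)) + (-23/4)·(-15/2−9) + (23/2)·(9−(-29/20))) = ½·(-121/4 + 759/8 + 4807/40) = 462/5, so the Y-coordinate is 4/5.
[XYW] = ½·((-5)·(-2−(-29/20)) + (-8)·(-29/20−9) + (-23/4)·(9−(-2))) = ½·(11/4 + 418/5 − 253/4) = 231/20, so the Z-coordinate is 1/10.

(1/10, 4/5, 1/10)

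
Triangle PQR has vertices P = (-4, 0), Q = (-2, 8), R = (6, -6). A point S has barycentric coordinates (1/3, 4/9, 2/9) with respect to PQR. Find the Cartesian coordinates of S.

S = (1/3)·P + (4/9)·Q + (2/9)·R.
x-coordinate: (1/3)·(-4) + (4/9)·(-2) + (2/9)·6 = -8/9.
y-coordinate: (1/3)·0 + (4/9)·8 + (2/9)·(-6) = 20/9.

(-8/9, 20/9)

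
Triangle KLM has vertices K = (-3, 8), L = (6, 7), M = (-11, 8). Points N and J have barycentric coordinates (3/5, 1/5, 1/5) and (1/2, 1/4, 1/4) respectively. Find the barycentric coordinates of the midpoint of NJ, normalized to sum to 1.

(11/20, 9/40, 9/40)

Since both coordinate triples sum to 1, the midpoint's barycentrics are the componentwise average.
(3/5+1/2)/2 = 11/20; similarly 9/40 and 9/40.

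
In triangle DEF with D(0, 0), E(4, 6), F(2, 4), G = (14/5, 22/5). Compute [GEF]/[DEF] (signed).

1/5

[DEF] = ½·(0·(6−4) + 4·(4−0) + 2·(0−6)) = ½·(0 + 16 − 12) = 2.
[GEF] = ½·((14/5)·(6−4) + 4·(4−(22/5)) + 2·(22/5−6)) = ½·(28/5 − 8/5 − 16/5) = 2/5, so the ratio is (2/5)/2 = 1/5.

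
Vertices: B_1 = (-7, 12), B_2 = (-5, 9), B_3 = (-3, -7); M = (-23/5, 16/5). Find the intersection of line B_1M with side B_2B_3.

Barycentric coordinates of M with respect to B_1B_2B_3: (1/5, 2/5, 2/5).
On side B_2B_3 the B_1-coordinate is zero; dropping M's B_1-weight 1/5 and renormalizing the remaining 2/5 : 2/5 gives weights 1/2, 1/2 on B_2, B_3.
N = (1/2)·(-5, 9) + (1/2)·(-3, -7) = (-4, 1).

(-4, 1)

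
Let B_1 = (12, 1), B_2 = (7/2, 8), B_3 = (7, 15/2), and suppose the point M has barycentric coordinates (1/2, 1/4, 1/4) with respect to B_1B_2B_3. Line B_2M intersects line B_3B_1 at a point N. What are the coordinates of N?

(31/3, 19/6)

Line B_2M meets B_3B_1 where the B_2-coordinate vanishes; zeroing M's B_2-weight and renormalizing leaves B_3, B_1-weights 1/4 : 1/2 → (1/3, 2/3).
So N = (1/3)·B_3 + (2/3)·B_1 = (31/3, 19/6).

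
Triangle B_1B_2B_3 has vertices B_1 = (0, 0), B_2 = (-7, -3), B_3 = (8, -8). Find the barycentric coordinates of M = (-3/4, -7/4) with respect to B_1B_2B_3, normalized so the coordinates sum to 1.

(5/8, 1/4, 1/8)

Signed area of the reference triangle: [B_1B_2B_3] = ½·(0·(-3−(-8)) + (-7)·(-8−0) + 8·(0−(-3))) = ½·(0 + 56 + 24) = 40.
[MB_2B_3] = ½·((-3/4)·(-3−(-8)) + (-7)·(-8−(-7/4)) + 8·(-7/4−(-3))) = ½·(-15/4 + 175/4 + 10) = 25, so the B_1-coordinate is 25/40 = 5/8.
[B_1MB_3] = ½·(0·(-7/4−(-8)) + (-3/4)·(-8−0) + 8·(0−(-7/4))) = ½·(0 + 6 + 14) = 10, so the B_2-coordinate is 1/4.
[B_1B_2M] = ½·(0·(-3−(-7/4)) + (-7)·(-7/4−0) + (-3/4)·(0−(-3))) = ½·(0 + 49/4 − 9/4) = 5, so the B_3-coordinate is 1/8.
Check: 5/8 + 1/4 + 1/8 = 1.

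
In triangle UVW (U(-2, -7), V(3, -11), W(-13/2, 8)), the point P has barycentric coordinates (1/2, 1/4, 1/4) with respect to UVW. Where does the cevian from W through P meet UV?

Line WP meets UV where the W-coordinate vanishes; zeroing P's W-weight and renormalizing leaves U, V-weights 1/2 : 1/4 → (2/3, 1/3).
So Q = (2/3)·U + (1/3)·V = (-1/3, -25/3).

(-1/3, -25/3)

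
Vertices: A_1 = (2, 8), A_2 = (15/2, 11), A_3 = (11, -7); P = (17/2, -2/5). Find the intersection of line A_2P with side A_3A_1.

(35/4, -13/4)

Barycentric coordinates of P with respect to A_1A_2A_3: (1/5, 1/5, 3/5).
On side A_3A_1 the A_2-coordinate is zero; dropping P's A_2-weight 1/5 and renormalizing the remaining 3/5 : 1/5 gives weights 3/4, 1/4 on A_3, A_1.
Q = (3/4)·(11, -7) + (1/4)·(2, 8) = (35/4, -13/4).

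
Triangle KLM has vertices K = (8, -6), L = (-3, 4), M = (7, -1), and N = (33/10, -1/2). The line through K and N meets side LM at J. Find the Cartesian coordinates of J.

Barycentric coordinates of N with respect to KLM: (3/10, 2/5, 3/10).
On side LM the K-coordinate is zero; dropping N's K-weight 3/10 and renormalizing the remaining 2/5 : 3/10 gives weights 4/7, 3/7 on L, M.
J = (4/7)·(-3, 4) + (3/7)·(7, -1) = (9/7, 13/7).

(9/7, 13/7)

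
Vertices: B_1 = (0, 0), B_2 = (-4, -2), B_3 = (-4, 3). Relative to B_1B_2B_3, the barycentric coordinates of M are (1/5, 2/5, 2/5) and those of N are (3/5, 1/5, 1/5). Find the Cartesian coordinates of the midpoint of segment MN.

Barycentric coordinates of the midpoint are the average: (2/5, 3/10, 3/10).
Converting: (2/5)·B_1 + (3/10)·B_2 + (3/10)·B_3 = (-12/5, 3/10).

(-12/5, 3/10)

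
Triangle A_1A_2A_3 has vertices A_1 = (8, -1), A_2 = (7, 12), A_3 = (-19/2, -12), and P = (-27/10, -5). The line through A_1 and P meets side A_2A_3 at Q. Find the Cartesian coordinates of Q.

Barycentric coordinates of P with respect to A_1A_2A_3: (1/5, 1/5, 3/5).
On side A_2A_3 the A_1-coordinate is zero; dropping P's A_1-weight 1/5 and renormalizing the remaining 1/5 : 3/5 gives weights 1/4, 3/4 on A_2, A_3.
Q = (1/4)·(7, 12) + (3/4)·(-19/2, -12) = (-43/8, -6).

(-43/8, -6)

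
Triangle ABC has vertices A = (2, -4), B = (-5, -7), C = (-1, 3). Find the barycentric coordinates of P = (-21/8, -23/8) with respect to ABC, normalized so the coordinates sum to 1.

(1/8, 1/2, 3/8)

Signed area of the reference triangle: [ABC] = ½·(2·(-7−3) + (-5)·(3−(-4)) + (-1)·(-4−(-7))) = ½·(-20 − 35 − 3) = -29.
[PBC] = ½·((-21/8)·(-7−3) + (-5)·(3−(-23/8)) + (-1)·(-23/8−(-7))) = ½·(105/4 − 235/8 − 33/8) = -29/8, so the A-coordinate is (-29/8)/(-29) = 1/8.
[APC] = ½·(2·(-23/8−3) + (-21/8)·(3−(-4)) + (-1)·(-4−(-23/8))) = ½·(-47/4 − 147/8 + 9/8) = -29/2, so the B-coordinate is 1/2.
[ABP] = ½·(2·(-7−(-23/8)) + (-5)·(-23/8−(-4)) + (-21/8)·(-4−(-7))) = ½·(-33/4 − 45/8 − 63/8) = -87/8, so the C-coordinate is 3/8.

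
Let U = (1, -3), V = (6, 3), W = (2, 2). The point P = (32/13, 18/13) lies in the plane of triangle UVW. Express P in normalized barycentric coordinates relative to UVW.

Signed area of the reference triangle: [UVW] = ½·(1·(3−2) + 6·(2−(-3)) + 2·(-3−3)) = ½·(1 + 30 − 12) = 19/2.
[PVW] = ½·((32/13)·(3−2) + 6·(2−(18/13)) + 2·(18/13−3)) = ½·(32/13 + 48/13 − 42/13) = 19/13, so the U-coordinate is (19/13)/(19/2) = 2/13.
[UPW] = ½·(1·(18/13−2) + (32/13)·(2−(-3)) + 2·(-3−(18/13))) = ½·(-8/13 + 160/13 − 114/13) = 19/13, so the V-coordinate is 2/13.
[UVP] = ½·(1·(3−(18/13)) + 6·(18/13−(-3)) + (32/13)·(-3−3)) = ½·(21/13 + 342/13 − 192/13) = 171/26, so the W-coordinate is 9/13.
Check: 2/13 + 2/13 + 9/13 = 1.

(2/13, 2/13, 9/13)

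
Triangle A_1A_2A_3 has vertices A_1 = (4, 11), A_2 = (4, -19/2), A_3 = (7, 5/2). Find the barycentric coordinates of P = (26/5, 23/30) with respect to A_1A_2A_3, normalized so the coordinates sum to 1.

(4/15, 1/3, 2/5)

Signed area of the reference triangle: [A_1A_2A_3] = ½·(4·(-19/2−(5/2)) + 4·(5/2−11) + 7·(11−(-19/2))) = ½·(-48 − 34 + 287/2) = 123/4.
[PA_2A_3] = ½·((26/5)·(-19/2−(5/2)) + 4·(5/2−(23/30)) + 7·(23/30−(-19/2))) = ½·(-312/5 + 104/15 + 1078/15) = 41/5, so the A_1-coordinate is (41/5)/(123/4) = 4/15.
[A_1PA_3] = ½·(4·(23/30−(5/2)) + (26/5)·(5/2−11) + 7·(11−(23/30))) = ½·(-104/15 − 221/5 + 2149/30) = 41/4, so the A_2-coordinate is 1/3.
[A_1A_2P] = ½·(4·(-19/2−(23/30)) + 4·(23/30−11) + (26/5)·(11−(-19/2))) = ½·(-616/15 − 614/15 + 533/5) = 123/10, so the A_3-coordinate is 2/5.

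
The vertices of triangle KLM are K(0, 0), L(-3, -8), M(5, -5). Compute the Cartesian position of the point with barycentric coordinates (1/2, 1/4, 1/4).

N = (1/2)·K + (1/4)·L + (1/4)·M.
x-coordinate: (1/2)·0 + (1/4)·(-3) + (1/4)·5 = 1/2.
y-coordinate: (1/2)·0 + (1/4)·(-8) + (1/4)·(-5) = -13/4.

(1/2, -13/4)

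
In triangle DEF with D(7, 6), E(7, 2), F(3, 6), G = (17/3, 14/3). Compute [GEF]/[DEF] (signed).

1/3

[DEF] = ½·(7·(2−6) + 7·(6−6) + 3·(6−2)) = ½·(-28 + 0 + 12) = -8.
[GEF] = ½·((17/3)·(2−6) + 7·(6−(14/3)) + 3·(14/3−2)) = ½·(-68/3 + 28/3 + 8) = -8/3, so the ratio is (-8/3)/(-8) = 1/3.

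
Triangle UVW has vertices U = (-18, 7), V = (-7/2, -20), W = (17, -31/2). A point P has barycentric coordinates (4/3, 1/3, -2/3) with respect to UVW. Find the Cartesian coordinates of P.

(-73/2, 13)

P = (4/3)·U + (1/3)·V + (-2/3)·W.
x-coordinate: (4/3)·(-18) + (1/3)·(-7/2) + (-2/3)·17 = -73/2.
y-coordinate: (4/3)·7 + (1/3)·(-20) + (-2/3)·(-31/2) = 13.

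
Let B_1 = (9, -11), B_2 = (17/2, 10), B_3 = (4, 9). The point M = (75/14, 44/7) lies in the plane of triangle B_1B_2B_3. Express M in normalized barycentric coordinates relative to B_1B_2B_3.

(1/7, 1/7, 5/7)

Signed area of the reference triangle: [B_1B_2B_3] = ½·(9·(10−9) + (17/2)·(9−(-11)) + 4·(-11−10)) = ½·(9 + 170 − 84) = 95/2.
[MB_2B_3] = ½·((75/14)·(10−9) + (17/2)·(9−(44/7)) + 4·(44/7−10)) = ½·(75/14 + 323/14 − 104/7) = 95/14, so the B_1-coordinate is (95/14)/(95/2) = 1/7.
[B_1MB_3] = ½·(9·(44/7−9) + (75/14)·(9−(-11)) + 4·(-11−(44/7))) = ½·(-171/7 + 750/7 − 484/7) = 95/14, so the B_2-coordinate is 1/7.
[B_1B_2M] = ½·(9·(10−(44/7)) + (17/2)·(44/7−(-11)) + (75/14)·(-11−10)) = ½·(234/7 + 2057/14 − 225/2) = 475/14, so the B_3-coordinate is 5/7.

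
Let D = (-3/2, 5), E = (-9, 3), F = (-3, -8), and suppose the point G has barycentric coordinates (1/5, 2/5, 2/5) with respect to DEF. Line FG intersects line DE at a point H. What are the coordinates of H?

(-13/2, 11/3)

Line FG meets DE where the F-coordinate vanishes; zeroing G's F-weight and renormalizing leaves D, E-weights 1/5 : 2/5 → (1/3, 2/3).
So H = (1/3)·D + (2/3)·E = (-13/2, 11/3).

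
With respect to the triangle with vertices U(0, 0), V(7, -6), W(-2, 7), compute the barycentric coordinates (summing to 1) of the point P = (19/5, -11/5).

(1/5, 3/5, 1/5)

Signed area of the reference triangle: [UVW] = ½·(0·(-6−7) + 7·(7−0) + (-2)·(0−(-6))) = ½·(0 + 49 − 12) = 37/2.
[PVW] = ½·((19/5)·(-6−7) + 7·(7−(-11/5)) + (-2)·(-11/5−(-6))) = ½·(-247/5 + 322/5 − 38/5) = 37/10, so the U-coordinate is (37/10)/(37/2) = 1/5.
[UPW] = ½·(0·(-11/5−7) + (19/5)·(7−0) + (-2)·(0−(-11/5))) = ½·(0 + 133/5 − 22/5) = 111/10, so the V-coordinate is 3/5.
[UVP] = ½·(0·(-6−(-11/5)) + 7·(-11/5−0) + (19/5)·(0−(-6))) = ½·(0 − 77/5 + 114/5) = 37/10, so the W-coordinate is 1/5.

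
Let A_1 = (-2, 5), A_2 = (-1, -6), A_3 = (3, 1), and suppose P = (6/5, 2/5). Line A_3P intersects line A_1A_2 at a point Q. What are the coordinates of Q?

(-3/2, -1/2)

Barycentric coordinates of P with respect to A_1A_2A_3: (1/5, 1/5, 3/5).
On side A_1A_2 the A_3-coordinate is zero; dropping P's A_3-weight 3/5 and renormalizing the remaining 1/5 : 1/5 gives weights 1/2, 1/2 on A_1, A_2.
Q = (1/2)·(-2, 5) + (1/2)·(-1, -6) = (-3/2, -1/2).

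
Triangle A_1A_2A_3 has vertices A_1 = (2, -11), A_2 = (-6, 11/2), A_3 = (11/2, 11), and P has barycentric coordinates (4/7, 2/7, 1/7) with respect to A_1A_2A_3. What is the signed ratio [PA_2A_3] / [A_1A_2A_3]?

4/7

The signed ratio [PA_2A_3]/[A_1A_2A_3] equals the barycentric coordinate of P at vertex A_1, which is 4/7.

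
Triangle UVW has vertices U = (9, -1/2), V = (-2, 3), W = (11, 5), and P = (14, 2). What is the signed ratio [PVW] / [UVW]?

2/3

[UVW] = ½·(9·(3−5) + (-2)·(5−(-1/2)) + 11·(-1/2−3)) = ½·(-18 − 11 − 77/2) = -135/4.
[PVW] = ½·(14·(3−5) + (-2)·(5−2) + 11·(2−3)) = ½·(-28 − 6 − 11) = -45/2, so the ratio is (-45/2)/(-135/4) = 2/3.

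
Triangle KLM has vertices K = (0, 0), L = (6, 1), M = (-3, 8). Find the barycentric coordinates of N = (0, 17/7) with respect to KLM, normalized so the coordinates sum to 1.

Signed area of the reference triangle: [KLM] = ½·(0·(1−8) + 6·(8−0) + (-3)·(0−1)) = ½·(0 + 48 + 3) = 51/2.
[NLM] = ½·(0·(1−8) + 6·(8−(17/7)) + (-3)·(17/7−1)) = ½·(0 + 234/7 − 30/7) = 102/7, so the K-coordinate is (102/7)/(51/2) = 4/7.
[KNM] = ½·(0·(17/7−8) + 0·(8−0) + (-3)·(0−(17/7))) = ½·(0 + 0 + 51/7) = 51/14, so the L-coordinate is 1/7.
[KLN] = ½·(0·(1−(17/7)) + 6·(17/7−0) + 0·(0−1)) = ½·(0 + 102/7 + 0) = 51/7, so the M-coordinate is 2/7.

(4/7, 1/7, 2/7)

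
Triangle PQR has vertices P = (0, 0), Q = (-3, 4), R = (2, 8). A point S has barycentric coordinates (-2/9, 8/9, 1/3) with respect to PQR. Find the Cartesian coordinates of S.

S = (-2/9)·P + (8/9)·Q + (1/3)·R.
x-coordinate: (-2/9)·0 + (8/9)·(-3) + (1/3)·2 = -2.
y-coordinate: (-2/9)·0 + (8/9)·4 + (1/3)·8 = 56/9.

(-2, 56/9)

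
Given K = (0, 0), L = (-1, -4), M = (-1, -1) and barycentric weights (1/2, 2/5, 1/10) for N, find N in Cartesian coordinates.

N = (1/2)·K + (2/5)·L + (1/10)·M.
x-coordinate: (1/2)·0 + (2/5)·(-1) + (1/10)·(-1) = -1/2.
y-coordinate: (1/2)·0 + (2/5)·(-4) + (1/10)·(-1) = -17/10.

(-1/2, -17/10)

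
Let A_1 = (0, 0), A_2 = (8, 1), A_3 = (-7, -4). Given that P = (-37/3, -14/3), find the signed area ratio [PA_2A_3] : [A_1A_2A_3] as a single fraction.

[A_1A_2A_3] = ½·(0·(1−(-4)) + 8·(-4−0) + (-7)·(0−1)) = ½·(0 − 32 + 7) = -25/2.
[PA_2A_3] = ½·((-37/3)·(1−(-4)) + 8·(-4−(-14/3)) + (-7)·(-14/3−1)) = ½·(-185/3 + 16/3 + 119/3) = -25/3, so the ratio is (-25/3)/(-25/2) = 2/3.

2/3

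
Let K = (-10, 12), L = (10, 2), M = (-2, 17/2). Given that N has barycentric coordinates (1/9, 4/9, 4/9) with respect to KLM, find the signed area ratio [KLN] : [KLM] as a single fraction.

4/9

The signed ratio [KLN]/[KLM] equals the barycentric coordinate of N at vertex M, which is 4/9.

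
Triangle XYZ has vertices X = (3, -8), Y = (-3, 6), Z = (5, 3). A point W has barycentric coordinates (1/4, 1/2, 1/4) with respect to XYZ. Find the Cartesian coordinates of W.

(1/2, 7/4)

W = (1/4)·X + (1/2)·Y + (1/4)·Z.
x-coordinate: (1/4)·3 + (1/2)·(-3) + (1/4)·5 = 1/2.
y-coordinate: (1/4)·(-8) + (1/2)·6 + (1/4)·3 = 7/4.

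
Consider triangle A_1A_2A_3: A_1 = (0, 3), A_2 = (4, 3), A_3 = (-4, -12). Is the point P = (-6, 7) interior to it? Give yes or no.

Barycentric coordinates of P: (91/30, -53/30, -4/15).
The three coordinates are positive, negative, negative; a point is interior exactly when all three are positive.

no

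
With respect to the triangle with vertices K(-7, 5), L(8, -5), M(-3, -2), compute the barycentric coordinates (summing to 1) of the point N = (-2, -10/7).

Signed area of the reference triangle: [KLM] = ½·((-7)·(-5−(-2)) + 8·(-2−5) + (-3)·(5−(-5))) = ½·(21 − 56 − 30) = -65/2.
[NLM] = ½·((-2)·(-5−(-2)) + 8·(-2−(-10/7)) + (-3)·(-10/7−(-5))) = ½·(6 − 32/7 − 75/7) = -65/14, so the K-coordinate is (-65/14)/(-65/2) = 1/7.
[KNM] = ½·((-7)·(-10/7−(-2)) + (-2)·(-2−5) + (-3)·(5−(-10/7))) = ½·(-4 + 14 − 135/7) = -65/14, so the L-coordinate is 1/7.
[KLN] = ½·((-7)·(-5−(-10/7)) + 8·(-10/7−5) + (-2)·(5−(-5))) = ½·(25 − 360/7 − 20) = -325/14, so the M-coordinate is 5/7.

(1/7, 1/7, 5/7)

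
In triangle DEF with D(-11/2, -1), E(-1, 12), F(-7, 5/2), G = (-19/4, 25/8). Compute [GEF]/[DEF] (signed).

[DEF] = ½·((-11/2)·(12−(5/2)) + (-1)·(5/2−(-1)) + (-7)·(-1−12)) = ½·(-209/4 − 7/2 + 91) = 141/8.
[GEF] = ½·((-19/4)·(12−(5/2)) + (-1)·(5/2−(25/8)) + (-7)·(25/8−12)) = ½·(-361/8 + 5/8 + 497/8) = 141/16, so the ratio is (141/16)/(141/8) = 1/2.

1/2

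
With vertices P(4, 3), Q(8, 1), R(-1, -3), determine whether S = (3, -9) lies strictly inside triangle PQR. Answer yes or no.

Barycentric coordinates of S: (-35/17, 27/17, 25/17).
The three coordinates are negative, positive, positive; a point is interior exactly when all three are positive.

no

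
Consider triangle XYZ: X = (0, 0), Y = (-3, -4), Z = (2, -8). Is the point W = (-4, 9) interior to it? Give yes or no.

Barycentric coordinates of W: (61/32, 7/16, -43/32).
The three coordinates are positive, positive, negative; a point is interior exactly when all three are positive.

no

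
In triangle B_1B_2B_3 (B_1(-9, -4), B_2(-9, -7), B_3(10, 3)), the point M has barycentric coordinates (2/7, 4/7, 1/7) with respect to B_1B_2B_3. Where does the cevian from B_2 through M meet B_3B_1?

Line B_2M meets B_3B_1 where the B_2-coordinate vanishes; zeroing M's B_2-weight and renormalizing leaves B_3, B_1-weights 1/7 : 2/7 → (1/3, 2/3).
So N = (1/3)·B_3 + (2/3)·B_1 = (-8/3, -5/3).

(-8/3, -5/3)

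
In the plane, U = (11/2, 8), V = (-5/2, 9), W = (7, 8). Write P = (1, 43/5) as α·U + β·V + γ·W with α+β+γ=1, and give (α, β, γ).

Signed area of the reference triangle: [UVW] = ½·((11/2)·(9−8) + (-5/2)·(8−8) + 7·(8−9)) = ½·(11/2 + 0 − 7) = -3/4.
[PVW] = ½·(1·(9−8) + (-5/2)·(8−(43/5)) + 7·(43/5−9)) = ½·(1 + 3/2 − 14/5) = -3/20, so the U-coordinate is (-3/20)/(-3/4) = 1/5.
[UPW] = ½·((11/2)·(43/5−8) + 1·(8−8) + 7·(8−(43/5))) = ½·(33/10 + 0 − 21/5) = -9/20, so the V-coordinate is 3/5.
[UVP] = ½·((11/2)·(9−(43/5)) + (-5/2)·(43/5−8) + 1·(8−9)) = ½·(11/5 − 3/2 − 1) = -3/20, so the W-coordinate is 1/5.
Check: 1/5 + 3/5 + 1/5 = 1.

(1/5, 3/5, 1/5)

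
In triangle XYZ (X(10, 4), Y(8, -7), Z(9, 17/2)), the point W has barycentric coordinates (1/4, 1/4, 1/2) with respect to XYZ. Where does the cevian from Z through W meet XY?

(9, -3/2)

Line ZW meets XY where the Z-coordinate vanishes; zeroing W's Z-weight and renormalizing leaves X, Y-weights 1/4 : 1/4 → (1/2, 1/2).
So V = (1/2)·X + (1/2)·Y = (9, -3/2).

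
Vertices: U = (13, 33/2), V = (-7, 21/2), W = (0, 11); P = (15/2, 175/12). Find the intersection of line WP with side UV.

(9, 153/10)

Barycentric coordinates of P with respect to UVW: (2/3, 1/6, 1/6).
On side UV the W-coordinate is zero; dropping P's W-weight 1/6 and renormalizing the remaining 2/3 : 1/6 gives weights 4/5, 1/5 on U, V.
Q = (4/5)·(13, 33/2) + (1/5)·(-7, 21/2) = (9, 153/10).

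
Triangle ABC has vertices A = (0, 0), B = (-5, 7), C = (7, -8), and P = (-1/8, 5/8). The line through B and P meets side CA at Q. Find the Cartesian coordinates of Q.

Barycentric coordinates of P with respect to ABC: (3/8, 3/8, 1/4).
On side CA the B-coordinate is zero; dropping P's B-weight 3/8 and renormalizing the remaining 1/4 : 3/8 gives weights 2/5, 3/5 on C, A.
Q = (2/5)·(7, -8) + (3/5)·(0, 0) = (14/5, -16/5).

(14/5, -16/5)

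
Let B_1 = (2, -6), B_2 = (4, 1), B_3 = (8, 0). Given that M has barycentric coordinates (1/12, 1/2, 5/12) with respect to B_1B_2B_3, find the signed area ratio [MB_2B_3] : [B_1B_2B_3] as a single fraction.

1/12

The signed ratio [MB_2B_3]/[B_1B_2B_3] equals the barycentric coordinate of M at vertex B_1, which is 1/12.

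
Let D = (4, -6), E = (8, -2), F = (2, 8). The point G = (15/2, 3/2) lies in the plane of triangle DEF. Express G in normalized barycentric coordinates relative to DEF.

Signed area of the reference triangle: [DEF] = ½·(4·(-2−8) + 8·(8−(-6)) + 2·(-6−(-2))) = ½·(-40 + 112 − 8) = 32.
[GEF] = ½·((15/2)·(-2−8) + 8·(8−(3/2)) + 2·(3/2−(-2))) = ½·(-75 + 52 + 7) = -8, so the D-coordinate is (-8)/32 = -1/4.
[DGF] = ½·(4·(3/2−8) + (15/2)·(8−(-6)) + 2·(-6−(3/2))) = ½·(-26 + 105 − 15) = 32, so the E-coordinate is 1.
[DEG] = ½·(4·(-2−(3/2)) + 8·(3/2−(-6)) + (15/2)·(-6−(-2))) = ½·(-14 + 60 − 30) = 8, so the F-coordinate is 1/4.

(-1/4, 1, 1/4)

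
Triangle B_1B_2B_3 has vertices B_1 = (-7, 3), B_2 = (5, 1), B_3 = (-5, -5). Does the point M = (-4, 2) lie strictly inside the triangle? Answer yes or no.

yes

Barycentric coordinates of M: (16/23, 11/46, 3/46).
The three coordinates are positive, positive, positive; a point is interior exactly when all three are positive.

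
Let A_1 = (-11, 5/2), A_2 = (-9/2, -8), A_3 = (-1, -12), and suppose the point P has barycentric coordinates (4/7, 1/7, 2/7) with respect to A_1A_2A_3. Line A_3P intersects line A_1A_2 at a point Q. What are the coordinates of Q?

(-97/10, 2/5)

Line A_3P meets A_1A_2 where the A_3-coordinate vanishes; zeroing P's A_3-weight and renormalizing leaves A_1, A_2-weights 4/7 : 1/7 → (4/5, 1/5).
So Q = (4/5)·A_1 + (1/5)·A_2 = (-97/10, 2/5).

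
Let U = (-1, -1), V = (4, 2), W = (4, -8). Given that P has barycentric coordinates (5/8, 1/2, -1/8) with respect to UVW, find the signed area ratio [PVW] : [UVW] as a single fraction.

The signed ratio [PVW]/[UVW] equals the barycentric coordinate of P at vertex U, which is 5/8.

5/8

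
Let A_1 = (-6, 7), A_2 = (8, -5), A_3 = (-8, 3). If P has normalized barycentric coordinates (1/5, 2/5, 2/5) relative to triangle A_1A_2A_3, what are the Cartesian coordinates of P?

P = (1/5)·A_1 + (2/5)·A_2 + (2/5)·A_3.
x-coordinate: (1/5)·(-6) + (2/5)·8 + (2/5)·(-8) = -6/5.
y-coordinate: (1/5)·7 + (2/5)·(-5) + (2/5)·3 = 3/5.

(-6/5, 3/5)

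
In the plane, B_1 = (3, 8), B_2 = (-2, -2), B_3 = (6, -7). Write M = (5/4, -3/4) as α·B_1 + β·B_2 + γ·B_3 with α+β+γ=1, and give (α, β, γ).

(1/4, 1/2, 1/4)

Signed area of the reference triangle: [B_1B_2B_3] = ½·(3·(-2−(-7)) + (-2)·(-7−8) + 6·(8−(-2))) = ½·(15 + 30 + 60) = 105/2.
[MB_2B_3] = ½·((5/4)·(-2−(-7)) + (-2)·(-7−(-3/4)) + 6·(-3/4−(-2))) = ½·(25/4 + 25/2 + 15/2) = 105/8, so the B_1-coordinate is (105/8)/(105/2) = 1/4.
[B_1MB_3] = ½·(3·(-3/4−(-7)) + (5/4)·(-7−8) + 6·(8−(-3/4))) = ½·(75/4 − 75/4 + 105/2) = 105/4, so the B_2-coordinate is 1/2.
[B_1B_2M] = ½·(3·(-2−(-3/4)) + (-2)·(-3/4−8) + (5/4)·(8−(-2))) = ½·(-15/4 + 35/2 + 25/2) = 105/8, so the B_3-coordinate is 1/4.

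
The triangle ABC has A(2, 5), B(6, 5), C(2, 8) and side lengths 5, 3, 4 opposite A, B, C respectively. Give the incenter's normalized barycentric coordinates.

(5/12, 1/4, 1/3)

The incenter has barycentric coordinates proportional to the opposite side lengths: (5 : 3 : 4).
Normalizing by 5+3+4 = 12 gives (5/12, 1/4, 1/3).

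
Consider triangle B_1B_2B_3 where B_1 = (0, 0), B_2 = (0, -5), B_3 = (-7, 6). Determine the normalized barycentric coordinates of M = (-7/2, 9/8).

Signed area of the reference triangle: [B_1B_2B_3] = ½·(0·(-5−6) + 0·(6−0) + (-7)·(0−(-5))) = ½·(0 + 0 − 35) = -35/2.
[MB_2B_3] = ½·((-7/2)·(-5−6) + 0·(6−(9/8)) + (-7)·(9/8−(-5))) = ½·(77/2 + 0 − 343/8) = -35/16, so the B_1-coordinate is (-35/16)/(-35/2) = 1/8.
[B_1MB_3] = ½·(0·(9/8−6) + (-7/2)·(6−0) + (-7)·(0−(9/8))) = ½·(0 − 21 + 63/8) = -105/16, so the B_2-coordinate is 3/8.
[B_1B_2M] = ½·(0·(-5−(9/8)) + 0·(9/8−0) + (-7/2)·(0−(-5))) = ½·(0 + 0 − 35/2) = -35/4, so the B_3-coordinate is 1/2.
Check: 1/8 + 3/8 + 1/2 = 1.

(1/8, 3/8, 1/2)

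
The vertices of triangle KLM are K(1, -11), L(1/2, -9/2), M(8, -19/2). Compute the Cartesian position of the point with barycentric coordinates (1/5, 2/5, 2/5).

N = (1/5)·K + (2/5)·L + (2/5)·M.
x-coordinate: (1/5)·1 + (2/5)·(1/2) + (2/5)·8 = 18/5.
y-coordinate: (1/5)·(-11) + (2/5)·(-9/2) + (2/5)·(-19/2) = -39/5.

(18/5, -39/5)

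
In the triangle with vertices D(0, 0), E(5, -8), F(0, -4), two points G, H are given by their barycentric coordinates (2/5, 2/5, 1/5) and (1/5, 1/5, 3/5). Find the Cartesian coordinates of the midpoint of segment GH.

(3/2, -4)

Barycentric coordinates of the midpoint are the average: (3/10, 3/10, 2/5).
Converting: (3/10)·D + (3/10)·E + (2/5)·F = (3/2, -4).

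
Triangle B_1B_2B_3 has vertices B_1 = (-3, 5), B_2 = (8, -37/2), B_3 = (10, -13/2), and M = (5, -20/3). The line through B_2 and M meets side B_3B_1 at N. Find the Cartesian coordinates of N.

(7/2, -3/4)

Barycentric coordinates of M with respect to B_1B_2B_3: (1/3, 1/3, 1/3).
On side B_3B_1 the B_2-coordinate is zero; dropping M's B_2-weight 1/3 and renormalizing the remaining 1/3 : 1/3 gives weights 1/2, 1/2 on B_3, B_1.
N = (1/2)·(10, -13/2) + (1/2)·(-3, 5) = (7/2, -3/4).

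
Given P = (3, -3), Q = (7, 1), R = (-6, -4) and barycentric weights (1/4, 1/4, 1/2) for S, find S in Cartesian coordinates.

(-1/2, -5/2)

S = (1/4)·P + (1/4)·Q + (1/2)·R.
x-coordinate: (1/4)·3 + (1/4)·7 + (1/2)·(-6) = -1/2.
y-coordinate: (1/4)·(-3) + (1/4)·1 + (1/2)·(-4) = -5/2.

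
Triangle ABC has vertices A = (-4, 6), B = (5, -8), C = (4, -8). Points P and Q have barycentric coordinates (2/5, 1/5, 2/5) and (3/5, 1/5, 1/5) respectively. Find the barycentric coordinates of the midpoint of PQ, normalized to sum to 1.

Since both coordinate triples sum to 1, the midpoint's barycentrics are the componentwise average.
(2/5+3/5)/2 = 1/2; similarly 1/5 and 3/10.

(1/2, 1/5, 3/10)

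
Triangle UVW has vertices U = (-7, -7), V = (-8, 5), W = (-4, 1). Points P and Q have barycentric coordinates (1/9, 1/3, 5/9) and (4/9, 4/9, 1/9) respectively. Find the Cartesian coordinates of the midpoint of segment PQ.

Barycentric coordinates of the midpoint are the average: (5/18, 7/18, 1/3).
Converting: (5/18)·U + (7/18)·V + (1/3)·W = (-115/18, 1/3).

(-115/18, 1/3)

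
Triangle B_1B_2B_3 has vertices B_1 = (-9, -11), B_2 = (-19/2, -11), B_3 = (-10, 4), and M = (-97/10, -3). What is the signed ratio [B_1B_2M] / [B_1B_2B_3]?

[B_1B_2B_3] = ½·((-9)·(-11−4) + (-19/2)·(4−(-11)) + (-10)·(-11−(-11))) = ½·(135 − 285/2 + 0) = -15/4.
[B_1B_2M] = ½·((-9)·(-11−(-3)) + (-19/2)·(-3−(-11)) + (-97/10)·(-11−(-11))) = ½·(72 − 76 + 0) = -2, so the ratio is (-2)/(-15/4) = 8/15.

8/15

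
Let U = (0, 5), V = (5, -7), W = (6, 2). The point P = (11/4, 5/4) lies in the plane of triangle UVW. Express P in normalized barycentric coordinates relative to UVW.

Signed area of the reference triangle: [UVW] = ½·(0·(-7−2) + 5·(2−5) + 6·(5−(-7))) = ½·(0 − 15 + 72) = 57/2.
[PVW] = ½·((11/4)·(-7−2) + 5·(2−(5/4)) + 6·(5/4−(-7))) = ½·(-99/4 + 15/4 + 99/2) = 57/4, so the U-coordinate is (57/4)/(57/2) = 1/2.
[UPW] = ½·(0·(5/4−2) + (11/4)·(2−5) + 6·(5−(5/4))) = ½·(0 − 33/4 + 45/2) = 57/8, so the V-coordinate is 1/4.
[UVP] = ½·(0·(-7−(5/4)) + 5·(5/4−5) + (11/4)·(5−(-7))) = ½·(0 − 75/4 + 33) = 57/8, so the W-coordinate is 1/4.
Check: 1/2 + 1/4 + 1/4 = 1.

(1/2, 1/4, 1/4)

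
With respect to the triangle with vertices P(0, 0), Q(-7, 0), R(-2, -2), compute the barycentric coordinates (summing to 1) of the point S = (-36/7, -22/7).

(-6/7, 2/7, 11/7)

Signed area of the reference triangle: [PQR] = ½·(0·(0−(-2)) + (-7)·(-2−0) + (-2)·(0−0)) = ½·(0 + 14 + 0) = 7.
[SQR] = ½·((-36/7)·(0−(-2)) + (-7)·(-2−(-22/7)) + (-2)·(-22/7−0)) = ½·(-72/7 − 8 + 44/7) = -6, so the P-coordinate is (-6)/7 = -6/7.
[PSR] = ½·(0·(-22/7−(-2)) + (-36/7)·(-2−0) + (-2)·(0−(-22/7))) = ½·(0 + 72/7 − 44/7) = 2, so the Q-coordinate is 2/7.
[PQS] = ½·(0·(0−(-22/7)) + (-7)·(-22/7−0) + (-36/7)·(0−0)) = ½·(0 + 22 + 0) = 11, so the R-coordinate is 11/7.
Check: -6/7 + 2/7 + 11/7 = 1.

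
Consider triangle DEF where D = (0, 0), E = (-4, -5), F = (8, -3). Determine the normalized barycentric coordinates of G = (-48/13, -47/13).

(4/13, 10/13, -1/13)

Signed area of the reference triangle: [DEF] = ½·(0·(-5−(-3)) + (-4)·(-3−0) + 8·(0−(-5))) = ½·(0 + 12 + 40) = 26.
[GEF] = ½·((-48/13)·(-5−(-3)) + (-4)·(-3−(-47/13)) + 8·(-47/13−(-5))) = ½·(96/13 − 32/13 + 144/13) = 8, so the D-coordinate is 8/26 = 4/13.
[DGF] = ½·(0·(-47/13−(-3)) + (-48/13)·(-3−0) + 8·(0−(-47/13))) = ½·(0 + 144/13 + 376/13) = 20, so the E-coordinate is 10/13.
[DEG] = ½·(0·(-5−(-47/13)) + (-4)·(-47/13−0) + (-48/13)·(0−(-5))) = ½·(0 + 188/13 − 240/13) = -2, so the F-coordinate is -1/13.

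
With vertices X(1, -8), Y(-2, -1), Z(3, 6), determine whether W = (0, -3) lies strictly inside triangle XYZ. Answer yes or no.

yes

Barycentric coordinates of W: (3/7, 3/7, 1/7).
The three coordinates are positive, positive, positive; a point is interior exactly when all three are positive.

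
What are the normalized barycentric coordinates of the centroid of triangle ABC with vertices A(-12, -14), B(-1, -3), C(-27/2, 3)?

The centroid is the average of the vertices, so each weight is 1/3.

(1/3, 1/3, 1/3)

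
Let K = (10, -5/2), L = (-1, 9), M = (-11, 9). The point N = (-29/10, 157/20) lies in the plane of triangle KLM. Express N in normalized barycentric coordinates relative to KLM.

(1/10, 3/5, 3/10)

Signed area of the reference triangle: [KLM] = ½·(10·(9−9) + (-1)·(9−(-5/2)) + (-11)·(-5/2−9)) = ½·(0 − 23/2 + 253/2) = 115/2.
[NLM] = ½·((-29/10)·(9−9) + (-1)·(9−(157/20)) + (-11)·(157/20−9)) = ½·(0 − 23/20 + 253/20) = 23/4, so the K-coordinate is (23/4)/(115/2) = 1/10.
[KNM] = ½·(10·(157/20−9) + (-29/10)·(9−(-5/2)) + (-11)·(-5/2−(157/20))) = ½·(-23/2 − 667/20 + 2277/20) = 69/2, so the L-coordinate is 3/5.
[KLN] = ½·(10·(9−(157/20)) + (-1)·(157/20−(-5/2)) + (-29/10)·(-5/2−9)) = ½·(23/2 − 207/20 + 667/20) = 69/4, so the M-coordinate is 3/10.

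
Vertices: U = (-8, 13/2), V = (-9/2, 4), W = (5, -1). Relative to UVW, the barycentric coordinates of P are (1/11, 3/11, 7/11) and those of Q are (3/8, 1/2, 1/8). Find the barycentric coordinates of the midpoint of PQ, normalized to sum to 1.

(41/176, 17/44, 67/176)

Since both coordinate triples sum to 1, the midpoint's barycentrics are the componentwise average.
(1/11+3/8)/2 = 41/176; similarly 17/44 and 67/176.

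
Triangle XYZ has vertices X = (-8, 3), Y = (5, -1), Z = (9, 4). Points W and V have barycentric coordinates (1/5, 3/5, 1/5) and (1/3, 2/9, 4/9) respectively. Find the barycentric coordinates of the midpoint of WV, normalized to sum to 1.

Since both coordinate triples sum to 1, the midpoint's barycentrics are the componentwise average.
(1/5+1/3)/2 = 4/15; similarly 37/90 and 29/90.

(4/15, 37/90, 29/90)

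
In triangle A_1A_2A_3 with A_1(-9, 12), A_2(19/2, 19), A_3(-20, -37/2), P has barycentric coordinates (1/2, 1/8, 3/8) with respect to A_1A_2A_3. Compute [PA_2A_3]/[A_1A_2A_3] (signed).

The signed ratio [PA_2A_3]/[A_1A_2A_3] equals the barycentric coordinate of P at vertex A_1, which is 1/2.

1/2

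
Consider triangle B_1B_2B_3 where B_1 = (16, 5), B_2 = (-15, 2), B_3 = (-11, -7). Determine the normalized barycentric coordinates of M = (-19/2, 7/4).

Signed area of the reference triangle: [B_1B_2B_3] = ½·(16·(2−(-7)) + (-15)·(-7−5) + (-11)·(5−2)) = ½·(144 + 180 − 33) = 291/2.
[MB_2B_3] = ½·((-19/2)·(2−(-7)) + (-15)·(-7−(7/4)) + (-11)·(7/4−2)) = ½·(-171/2 + 525/4 + 11/4) = 97/4, so the B_1-coordinate is (97/4)/(291/2) = 1/6.
[B_1MB_3] = ½·(16·(7/4−(-7)) + (-19/2)·(-7−5) + (-11)·(5−(7/4))) = ½·(140 + 114 − 143/4) = 873/8, so the B_2-coordinate is 3/4.
[B_1B_2M] = ½·(16·(2−(7/4)) + (-15)·(7/4−5) + (-19/2)·(5−2)) = ½·(4 + 195/4 − 57/2) = 97/8, so the B_3-coordinate is 1/12.

(1/6, 3/4, 1/12)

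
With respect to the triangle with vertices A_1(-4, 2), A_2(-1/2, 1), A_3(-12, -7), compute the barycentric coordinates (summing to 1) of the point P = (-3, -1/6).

Signed area of the reference triangle: [A_1A_2A_3] = ½·((-4)·(1−(-7)) + (-1/2)·(-7−2) + (-12)·(2−1)) = ½·(-32 + 9/2 − 12) = -79/4.
[PA_2A_3] = ½·((-3)·(1−(-7)) + (-1/2)·(-7−(-1/6)) + (-12)·(-1/6−1)) = ½·(-24 + 41/12 + 14) = -79/24, so the A_1-coordinate is (-79/24)/(-79/4) = 1/6.
[A_1PA_3] = ½·((-4)·(-1/6−(-7)) + (-3)·(-7−2) + (-12)·(2−(-1/6))) = ½·(-82/3 + 27 − 26) = -79/6, so the A_2-coordinate is 2/3.
[A_1A_2P] = ½·((-4)·(1−(-1/6)) + (-1/2)·(-1/6−2) + (-3)·(2−1)) = ½·(-14/3 + 13/12 − 3) = -79/24, so the A_3-coordinate is 1/6.

(1/6, 2/3, 1/6)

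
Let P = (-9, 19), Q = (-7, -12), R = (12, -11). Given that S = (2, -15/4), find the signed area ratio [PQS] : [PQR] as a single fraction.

1/2

[PQR] = ½·((-9)·(-12−(-11)) + (-7)·(-11−19) + 12·(19−(-12))) = ½·(9 + 210 + 372) = 591/2.
[PQS] = ½·((-9)·(-12−(-15/4)) + (-7)·(-15/4−19) + 2·(19−(-12))) = ½·(297/4 + 637/4 + 62) = 591/4, so the ratio is (591/4)/(591/2) = 1/2.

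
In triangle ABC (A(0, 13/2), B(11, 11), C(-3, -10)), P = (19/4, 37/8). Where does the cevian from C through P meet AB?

Barycentric coordinates of P with respect to ABC: (1/4, 1/2, 1/4).
On side AB the C-coordinate is zero; dropping P's C-weight 1/4 and renormalizing the remaining 1/4 : 1/2 gives weights 1/3, 2/3 on A, B.
Q = (1/3)·(0, 13/2) + (2/3)·(11, 11) = (22/3, 19/2).

(22/3, 19/2)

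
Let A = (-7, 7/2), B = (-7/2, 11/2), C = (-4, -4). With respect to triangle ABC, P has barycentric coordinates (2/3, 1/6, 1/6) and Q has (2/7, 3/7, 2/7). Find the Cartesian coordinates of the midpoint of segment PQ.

(-887/168, 403/168)

Barycentric coordinates of the midpoint are the average: (10/21, 25/84, 19/84).
Converting: (10/21)·A + (25/84)·B + (19/84)·C = (-887/168, 403/168).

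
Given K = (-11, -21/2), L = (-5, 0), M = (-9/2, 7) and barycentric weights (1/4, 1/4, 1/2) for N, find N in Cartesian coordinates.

N = (1/4)·K + (1/4)·L + (1/2)·M.
x-coordinate: (1/4)·(-11) + (1/4)·(-5) + (1/2)·(-9/2) = -25/4.
y-coordinate: (1/4)·(-21/2) + (1/4)·0 + (1/2)·7 = 7/8.

(-25/4, 7/8)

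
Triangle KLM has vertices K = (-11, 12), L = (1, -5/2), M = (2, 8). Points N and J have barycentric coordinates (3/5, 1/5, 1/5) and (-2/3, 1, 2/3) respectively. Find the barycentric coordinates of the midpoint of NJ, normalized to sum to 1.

(-1/30, 3/5, 13/30)

Since both coordinate triples sum to 1, the midpoint's barycentrics are the componentwise average.
(3/5+-2/3)/2 = -1/30; similarly 3/5 and 13/30.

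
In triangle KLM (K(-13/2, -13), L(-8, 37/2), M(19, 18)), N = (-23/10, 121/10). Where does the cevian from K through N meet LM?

Barycentric coordinates of N with respect to KLM: (1/5, 3/5, 1/5).
On side LM the K-coordinate is zero; dropping N's K-weight 1/5 and renormalizing the remaining 3/5 : 1/5 gives weights 3/4, 1/4 on L, M.
J = (3/4)·(-8, 37/2) + (1/4)·(19, 18) = (-5/4, 147/8).

(-5/4, 147/8)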